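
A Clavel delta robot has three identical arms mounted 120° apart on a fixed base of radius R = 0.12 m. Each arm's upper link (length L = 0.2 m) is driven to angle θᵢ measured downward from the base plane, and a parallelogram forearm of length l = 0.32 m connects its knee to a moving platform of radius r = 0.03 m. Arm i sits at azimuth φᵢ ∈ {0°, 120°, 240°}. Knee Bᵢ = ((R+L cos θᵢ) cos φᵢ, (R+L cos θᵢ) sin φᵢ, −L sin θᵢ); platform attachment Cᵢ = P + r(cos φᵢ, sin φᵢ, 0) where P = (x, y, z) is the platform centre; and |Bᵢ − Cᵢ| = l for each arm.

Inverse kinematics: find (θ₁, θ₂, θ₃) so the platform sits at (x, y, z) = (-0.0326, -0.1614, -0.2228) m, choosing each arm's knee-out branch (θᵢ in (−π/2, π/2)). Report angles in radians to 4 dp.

arm 1 (φ=0.0°): x'=-0.0326, y'=-0.1614
  e−x'=0.1226;  (l²−L²−(e−x')²−y'²−z²)/2L = -0.0708
  θ1 = atan2(B,A) + arccos(C/0.2543) = 0.7852
φ2=120.0° → target in arm frame (-0.1235, 0.1089)
  e−x'=0.2135;  (l²−L²−(e−x')²−y'²−z²)/2L = -0.1117
  √(A²+B²)=0.3086;  θ2 = -0.8068+1.9412 ≈ 1.1344
rotate P by −φ3: (0.1561, 0.0525, -0.2228)
  A cos θ + B sin θ = C:  -0.0661·cos θ + -0.2228·sin θ = 0.0141
  θ3 = atan2(B,A) + arccos(C/0.2324) = -0.3490

θ₁ = 0.7852, θ₂ = 1.1344, θ₃ = -0.3490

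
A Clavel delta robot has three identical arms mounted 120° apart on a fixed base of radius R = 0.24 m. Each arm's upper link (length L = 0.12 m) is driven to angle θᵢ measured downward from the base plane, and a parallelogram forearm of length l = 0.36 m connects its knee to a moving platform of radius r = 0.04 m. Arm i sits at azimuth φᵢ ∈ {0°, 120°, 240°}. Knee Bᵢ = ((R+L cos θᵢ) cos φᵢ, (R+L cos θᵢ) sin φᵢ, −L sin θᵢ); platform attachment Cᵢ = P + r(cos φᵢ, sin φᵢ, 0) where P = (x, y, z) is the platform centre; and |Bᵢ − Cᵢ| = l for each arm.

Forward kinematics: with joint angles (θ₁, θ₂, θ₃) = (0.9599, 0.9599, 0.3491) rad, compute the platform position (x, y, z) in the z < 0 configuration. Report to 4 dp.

(-0.0287, -0.0497, -0.2948)

arm 1 at φ=0.0°: e+L cos θ1 = 0.2688;  centre 1 = (0.2688, 0.0000, -0.0983)
centre 2 = (0.2688·cos120.0°, 0.2688·sin120.0°, -0.0983) = (-0.1344, 0.2328, -0.0983)
φ3=240.0°: virtual centre (-0.1564, -0.2709, -0.0410), radius l
|centre ₂|²−|centre ₁|² = 0.0000;  |centre ₃|²−|centre ₁|² = 0.0176
[-0.8065 0.4656 0.0000]·P = 0.0000;  [-0.8504 -0.5417 0.1145]·P = 0.0176
det = 0.8329;  x = -0.0098+0.0640z,  y = -0.0170+0.1109z
into |P−centre ₁|² = l²: 1.0164z² + 0.1571z + -0.0420 = 0;  Δ = 0.1954;  z = -0.2948 or 0.1402 → z<0 root = -0.2948
x = -0.0287, y = -0.0497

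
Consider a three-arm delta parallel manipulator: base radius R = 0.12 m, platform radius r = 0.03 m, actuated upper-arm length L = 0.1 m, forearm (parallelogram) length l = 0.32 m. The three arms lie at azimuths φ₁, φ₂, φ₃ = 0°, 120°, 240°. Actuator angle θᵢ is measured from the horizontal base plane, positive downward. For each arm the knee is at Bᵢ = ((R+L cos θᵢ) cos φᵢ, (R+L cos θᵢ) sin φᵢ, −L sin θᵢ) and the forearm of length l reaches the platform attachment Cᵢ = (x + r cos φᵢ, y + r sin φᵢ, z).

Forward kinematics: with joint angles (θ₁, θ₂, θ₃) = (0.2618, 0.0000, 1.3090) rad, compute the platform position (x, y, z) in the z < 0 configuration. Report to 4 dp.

φ1=0.0°: virtual centre (0.1866, 0.0000, -0.0259), radius l
O2 = (0.1900·cos120.0°, 0.1900·sin120.0°, 0.0000) = (-0.0950, 0.1645, 0.0000)
O3 = (0.1159·cos240.0°, 0.1159·sin240.0°, -0.0966) = (-0.0579, -0.1004, -0.0966)
eliminate P² terms by subtracting sphere 1 from 2 and 3
linear system: -0.5632x+0.3291y = 0.0006−0.0518z; -0.4891x+-0.2007y = -0.0127−-0.1414z
Cramer: x(z) = 0.0148-0.1319z;  y(z) = 0.0273-0.3831z
sphere 1 gives Az²+Bz+C=0 with A=1.1642, B=0.0762, C=-0.0715;  B²−4AC=0.3387;  roots -0.2827, 0.2172;  negative root z = -0.2827
x = 0.0521, y = 0.1356

(0.0521, 0.1356, -0.2827)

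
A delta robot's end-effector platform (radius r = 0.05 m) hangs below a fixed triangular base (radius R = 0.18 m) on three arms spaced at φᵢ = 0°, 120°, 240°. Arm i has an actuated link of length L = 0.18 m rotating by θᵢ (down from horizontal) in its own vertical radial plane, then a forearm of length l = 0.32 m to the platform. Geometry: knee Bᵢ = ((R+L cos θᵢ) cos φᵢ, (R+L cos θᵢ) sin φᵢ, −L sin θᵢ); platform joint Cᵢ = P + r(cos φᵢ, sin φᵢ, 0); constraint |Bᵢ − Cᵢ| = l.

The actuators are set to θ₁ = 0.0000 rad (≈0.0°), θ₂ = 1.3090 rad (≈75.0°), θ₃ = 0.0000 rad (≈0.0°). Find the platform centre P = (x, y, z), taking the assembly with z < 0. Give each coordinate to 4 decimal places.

arm 1 at φ=0.0°: (R−r)+L cos θ1 = 0.3100;  centre 1 = (0.3100, 0.0000, 0.0000)
arm 2 at φ=120.0°: (R−r)+L cos θ2 = 0.1766;  centre 2 = (-0.0883, 0.1529, -0.1739)
φ3=240.0°: virtual centre (-0.1550, -0.2685, 0.0000), radius l
subtract pairs → two planes through P
[-0.7966 0.3059 -0.3477]·P = -0.0347;  [-0.9300 -0.5369 0.0000]·P = 0.0000
Cramer: x(z) = 0.0262-0.2622z;  y(z) = -0.0453+0.4541z
into |P−centre ₁|² = l²: 1.2749z² + 0.1077z + -0.0198 = 0;  Δ = 0.1125;  z = -0.1738 or 0.0893 → z<0 root = -0.1738
x = 0.0717, y = -0.1242

(0.0717, -0.1242, -0.1738)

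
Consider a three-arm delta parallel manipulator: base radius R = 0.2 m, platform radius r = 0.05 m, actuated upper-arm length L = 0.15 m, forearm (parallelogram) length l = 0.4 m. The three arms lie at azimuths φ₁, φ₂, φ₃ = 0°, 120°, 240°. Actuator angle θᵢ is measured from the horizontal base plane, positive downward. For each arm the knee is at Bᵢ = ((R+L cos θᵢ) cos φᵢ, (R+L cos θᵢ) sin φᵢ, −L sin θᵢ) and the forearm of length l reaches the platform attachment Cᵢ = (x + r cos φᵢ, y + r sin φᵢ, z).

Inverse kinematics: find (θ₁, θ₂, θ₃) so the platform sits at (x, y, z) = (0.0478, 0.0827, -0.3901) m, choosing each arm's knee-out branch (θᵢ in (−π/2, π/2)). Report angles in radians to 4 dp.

θ₁ = 0.5236, θ₂ = 0.5240, θ₃ = 1.1346

arm 1 (φ=0.0°): x'=0.0478, y'=0.0827
  A cos θ + B sin θ = C:  0.1022·cos θ + -0.3901·sin θ = -0.1065
  √(A²+B²)=0.4033;  θ1 = -1.3146+1.8382 ≈ 0.5236
φ2=120.0° → target in arm frame (0.0477, -0.0827)
  e−x'=0.1023;  (l²−L²−(e−x')²−y'²−z²)/2L = -0.1066
  γ=atan2(-0.3901,0.1023)=-1.3144;  ψ=arccos(-0.2644)=1.8384;  θ2=γ+ψ≈0.5240
arm 3 (φ=240.0°): x'=-0.0955, y'=0.0000
  A=0.2455, B=-0.3901, C=(l²−L²−A²−y'²−z²)/(2L)=-0.2499
  θ3 = atan2(B,A) + arccos(C/0.4609) = 1.1346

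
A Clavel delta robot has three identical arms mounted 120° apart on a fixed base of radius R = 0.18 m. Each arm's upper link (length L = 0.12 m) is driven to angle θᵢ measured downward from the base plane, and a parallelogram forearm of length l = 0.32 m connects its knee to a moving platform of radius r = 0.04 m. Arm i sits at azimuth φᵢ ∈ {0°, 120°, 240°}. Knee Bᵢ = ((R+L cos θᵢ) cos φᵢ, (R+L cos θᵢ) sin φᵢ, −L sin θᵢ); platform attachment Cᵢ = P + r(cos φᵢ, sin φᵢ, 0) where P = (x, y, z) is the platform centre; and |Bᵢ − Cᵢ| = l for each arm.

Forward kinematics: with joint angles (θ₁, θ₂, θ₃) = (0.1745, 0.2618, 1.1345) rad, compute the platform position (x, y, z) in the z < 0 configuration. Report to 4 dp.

arm 1 at φ=0.0°: ρ1 = 0.2582;  O1 = (0.2582, 0.0000, -0.0208)
O2 = (0.2559·cos120.0°, 0.2559·sin120.0°, -0.0311) = (-0.1280, 0.2216, -0.0311)
φ3=240.0°: virtual centre (-0.0954, -0.1652, -0.1088), radius l
|O₂|²−|O₁|² = -0.0006;  |O₃|²−|O₁|² = -0.0189
linear system: -0.7723x+0.4433y = -0.0006−-0.0204z; -0.7071x+-0.3303y = -0.0189−-0.1758z
det = 0.5685;  x = 0.0151+-0.1490z,  y = 0.0249+-0.2134z
into |P−O₁|² = l²: 1.0678z² + 0.1035z + -0.0423 = 0;  Δ = 0.1912;  z = -0.2532 or 0.1563 → z<0 root = -0.2532
x = 0.0528, y = 0.0789

(0.0528, 0.0789, -0.2532)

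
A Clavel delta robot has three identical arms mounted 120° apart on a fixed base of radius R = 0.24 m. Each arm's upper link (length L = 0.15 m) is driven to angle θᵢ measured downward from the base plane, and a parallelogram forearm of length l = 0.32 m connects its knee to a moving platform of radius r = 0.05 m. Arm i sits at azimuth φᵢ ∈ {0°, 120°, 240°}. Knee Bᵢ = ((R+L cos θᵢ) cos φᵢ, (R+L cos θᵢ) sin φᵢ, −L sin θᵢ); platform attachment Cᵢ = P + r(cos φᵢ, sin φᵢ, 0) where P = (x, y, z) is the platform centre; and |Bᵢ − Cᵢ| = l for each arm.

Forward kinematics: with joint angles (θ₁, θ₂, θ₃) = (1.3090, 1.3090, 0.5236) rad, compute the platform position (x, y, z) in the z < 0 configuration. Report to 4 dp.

arm 1 at φ=0.0°: e+L cos θ1 = 0.2288;  S1 = (0.2288, 0.0000, -0.1449)
S2 = (0.2288·cos120.0°, 0.2288·sin120.0°, -0.1449) = (-0.1144, 0.1982, -0.1449)
S3 = (0.3199·cos240.0°, 0.3199·sin240.0°, -0.0750) = (-0.1600, -0.2770, -0.0750)
subtract pairs → two planes through P
[-0.6865 0.3963 0.0000]·P = 0.0000;  [-0.7775 -0.5541 0.1398]·P = 0.0346
Cramer: x(z) = -0.0199+0.0805z;  y(z) = -0.0345+0.1394z
into |P−S₁|² = l²: 1.0259z² + 0.2401z + -0.0183 = 0;  Δ = 0.1329;  z = -0.2947 or 0.0607 → z<0 root = -0.2947
x = -0.0436, y = -0.0756

(-0.0436, -0.0756, -0.2947)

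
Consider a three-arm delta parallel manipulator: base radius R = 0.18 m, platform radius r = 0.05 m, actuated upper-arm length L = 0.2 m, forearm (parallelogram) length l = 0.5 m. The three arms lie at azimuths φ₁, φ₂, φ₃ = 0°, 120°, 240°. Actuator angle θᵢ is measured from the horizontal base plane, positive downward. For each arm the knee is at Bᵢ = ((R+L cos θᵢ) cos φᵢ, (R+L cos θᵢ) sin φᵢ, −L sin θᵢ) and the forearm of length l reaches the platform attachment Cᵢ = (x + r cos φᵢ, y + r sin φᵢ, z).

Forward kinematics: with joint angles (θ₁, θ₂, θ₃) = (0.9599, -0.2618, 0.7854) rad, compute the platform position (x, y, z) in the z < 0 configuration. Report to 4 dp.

S1 = (0.2447·cos0.0°, 0.2447·sin0.0°, -0.1638) = (0.2447, 0.0000, -0.1638)
S2 = (0.3232·cos120.0°, 0.3232·sin120.0°, 0.0518) = (-0.1616, 0.2799, 0.0518)
S3 = (0.2714·cos240.0°, 0.2714·sin240.0°, -0.1414) = (-0.1357, -0.2351, -0.1414)
subtract pairs → two planes through P
[-0.8126 0.5598 0.4312]·P = 0.0204;  [-0.7609 -0.4701 0.0448]·P = 0.0069
det = 0.8079;  x = -0.0167+0.2819z,  y = 0.0122+-0.3610z
sphere 1 gives Az²+Bz+C=0 with A=1.2098, B=0.1714, C=-0.1547;  B²−4AC=0.7779;  roots -0.4354, 0.2937;  negative root z = -0.4354
x = -0.1394, y = 0.1694

(-0.1394, 0.1694, -0.4354)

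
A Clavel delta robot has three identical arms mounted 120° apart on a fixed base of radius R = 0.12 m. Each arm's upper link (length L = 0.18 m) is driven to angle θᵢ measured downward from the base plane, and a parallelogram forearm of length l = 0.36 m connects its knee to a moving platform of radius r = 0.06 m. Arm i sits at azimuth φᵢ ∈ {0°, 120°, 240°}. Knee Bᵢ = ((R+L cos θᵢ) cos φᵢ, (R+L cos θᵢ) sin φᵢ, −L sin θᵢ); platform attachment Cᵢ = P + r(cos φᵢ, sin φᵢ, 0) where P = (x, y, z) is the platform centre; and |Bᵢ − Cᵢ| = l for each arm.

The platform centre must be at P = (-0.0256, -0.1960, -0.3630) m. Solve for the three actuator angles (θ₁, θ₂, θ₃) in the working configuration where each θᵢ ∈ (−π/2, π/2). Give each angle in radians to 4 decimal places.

rotate P by −φ1: (-0.0256, -0.1960, -0.3630)
  A=0.0856, B=-0.3630, C=(l²−L²−A²−y'²−z²)/(2L)=-0.2231
  γ=atan2(-0.3630,0.0856)=-1.3392;  ψ=arccos(-0.5982)=2.2120;  θ1=γ+ψ≈0.8728
φ2=120.0° → target in arm frame (-0.1569, 0.1202)
  e−x'=0.2169;  (l²−L²−(e−x')²−y'²−z²)/2L = -0.2669
  γ=atan2(-0.3630,0.2169)=-1.0321;  ψ=arccos(-0.6311)=2.2537;  θ2=γ+ψ≈1.2216
φ3=240.0° → target in arm frame (0.1825, 0.0758)
  A=-0.1225, B=-0.3630, C=(l²−L²−A²−y'²−z²)/(2L)=-0.1537
  θ3 = atan2(B,A) + arccos(C/0.3831) = 0.0873

θ₁ = 0.8728, θ₂ = 1.2216, θ₃ = 0.0873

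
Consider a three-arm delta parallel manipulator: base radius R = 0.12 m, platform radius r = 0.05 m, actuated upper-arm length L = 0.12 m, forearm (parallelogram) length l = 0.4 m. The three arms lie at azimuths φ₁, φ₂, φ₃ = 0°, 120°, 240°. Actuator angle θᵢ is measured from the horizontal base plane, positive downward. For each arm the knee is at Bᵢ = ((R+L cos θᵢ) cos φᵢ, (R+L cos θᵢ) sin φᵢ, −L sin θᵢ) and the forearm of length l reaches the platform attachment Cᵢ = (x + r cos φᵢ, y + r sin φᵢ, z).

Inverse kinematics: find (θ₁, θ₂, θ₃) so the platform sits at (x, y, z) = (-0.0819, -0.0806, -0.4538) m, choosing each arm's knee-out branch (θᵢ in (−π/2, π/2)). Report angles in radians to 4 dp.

θ₁ = 1.2221, θ₂ = 1.0475, θ₃ = 0.5237

rotate P by −φ1: (-0.0819, -0.0806, -0.4538)
  A=0.1519, B=-0.4538, C=(l²−L²−A²−y'²−z²)/(2L)=-0.3746
  γ=atan2(-0.4538,0.1519)=-1.2478;  ψ=arccos(-0.7828)=2.4699;  θ1=γ+ψ≈1.2221
φ2=120.0° → target in arm frame (-0.0289, 0.1112)
  A=0.0989, B=-0.4538, C=(l²−L²−A²−y'²−z²)/(2L)=-0.3437
  γ=atan2(-0.4538,0.0989)=-1.3563;  ψ=arccos(-0.7399)=2.4038;  θ2=γ+ψ≈1.0475
rotate P by −φ3: (0.1108, -0.0306, -0.4538)
  e−x'=-0.0408;  (l²−L²−(e−x')²−y'²−z²)/2L = -0.2622
  γ=atan2(-0.4538,-0.0408)=-1.6604;  ψ=arccos(-0.5755)=2.1840;  θ3=γ+ψ≈0.5237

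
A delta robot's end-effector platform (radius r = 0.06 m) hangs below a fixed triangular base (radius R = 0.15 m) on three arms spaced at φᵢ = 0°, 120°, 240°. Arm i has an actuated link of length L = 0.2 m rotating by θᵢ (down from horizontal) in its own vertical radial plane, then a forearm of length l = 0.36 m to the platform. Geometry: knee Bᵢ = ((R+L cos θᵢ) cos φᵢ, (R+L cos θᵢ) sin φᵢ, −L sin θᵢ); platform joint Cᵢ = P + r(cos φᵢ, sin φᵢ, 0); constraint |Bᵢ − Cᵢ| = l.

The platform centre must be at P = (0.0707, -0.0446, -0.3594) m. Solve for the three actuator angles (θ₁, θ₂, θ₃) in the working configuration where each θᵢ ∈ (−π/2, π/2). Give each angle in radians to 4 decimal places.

θ₁ = 0.3492, θ₂ = 0.8727, θ₃ = 0.6111

φ1=0.0° → target in arm frame (0.0707, -0.0446)
  A cos θ + B sin θ = C:  0.0193·cos θ + -0.3594·sin θ = -0.1048
  γ=atan2(-0.3594,0.0193)=-1.5171;  ψ=arccos(-0.2912)=1.8663;  θ1=γ+ψ≈0.3492
φ2=120.0° → target in arm frame (-0.0740, -0.0389)
  A cos θ + B sin θ = C:  0.1640·cos θ + -0.3594·sin θ = -0.1699
  γ=atan2(-0.3594,0.1640)=-1.1428;  ψ=arccos(-0.4302)=2.0155;  θ2=γ+ψ≈0.8727
arm 3 (φ=240.0°): x'=0.0033, y'=0.0835
  e−x'=0.0867;  (l²−L²−(e−x')²−y'²−z²)/2L = -0.1352
  γ=atan2(-0.3594,0.0867)=-1.3340;  ψ=arccos(-0.3656)=1.9451;  θ3=γ+ψ≈0.6111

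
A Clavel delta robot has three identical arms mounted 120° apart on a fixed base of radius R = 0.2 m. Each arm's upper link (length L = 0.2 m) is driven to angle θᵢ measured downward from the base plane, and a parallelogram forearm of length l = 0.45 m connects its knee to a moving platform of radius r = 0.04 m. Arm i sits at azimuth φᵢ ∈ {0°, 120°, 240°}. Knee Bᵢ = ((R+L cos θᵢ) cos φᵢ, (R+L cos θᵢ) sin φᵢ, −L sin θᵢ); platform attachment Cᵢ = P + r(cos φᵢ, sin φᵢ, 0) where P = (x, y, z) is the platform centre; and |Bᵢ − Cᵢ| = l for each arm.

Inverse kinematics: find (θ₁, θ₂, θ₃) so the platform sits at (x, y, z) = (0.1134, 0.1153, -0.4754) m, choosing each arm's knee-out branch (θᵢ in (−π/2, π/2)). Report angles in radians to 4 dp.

θ₁ = 0.5238, θ₂ = 0.7856, θ₃ = 1.3967

arm 1 (φ=0.0°): x'=0.1134, y'=0.1153
  A cos θ + B sin θ = C:  0.0466·cos θ + -0.4754·sin θ = -0.1974
  √(A²+B²)=0.4777;  θ1 = -1.4731+1.9969 ≈ 0.5238
φ2=120.0° → target in arm frame (0.0432, -0.1559)
  A cos θ + B sin θ = C:  0.1168·cos θ + -0.4754·sin θ = -0.2536
  √(A²+B²)=0.4895;  θ2 = -1.3298+2.1154 ≈ 0.7856
φ3=240.0° → target in arm frame (-0.1566, 0.0406)
  A cos θ + B sin θ = C:  0.3166·cos θ + -0.4754·sin θ = -0.4134
  θ3 = atan2(B,A) + arccos(C/0.5711) = 1.3967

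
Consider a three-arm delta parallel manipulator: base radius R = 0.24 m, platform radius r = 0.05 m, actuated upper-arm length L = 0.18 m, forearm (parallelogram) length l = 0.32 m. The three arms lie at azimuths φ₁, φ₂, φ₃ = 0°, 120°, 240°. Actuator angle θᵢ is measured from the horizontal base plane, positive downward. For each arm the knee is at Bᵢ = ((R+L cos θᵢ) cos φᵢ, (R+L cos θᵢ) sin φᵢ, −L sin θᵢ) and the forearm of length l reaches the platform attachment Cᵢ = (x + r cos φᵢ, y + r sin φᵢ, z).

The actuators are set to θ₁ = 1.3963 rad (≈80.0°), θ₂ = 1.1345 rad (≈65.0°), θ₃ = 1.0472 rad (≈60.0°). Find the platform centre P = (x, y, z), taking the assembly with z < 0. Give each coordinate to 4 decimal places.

(-0.0449, -0.0104, -0.3546)

φ1=0.0°: virtual centre (0.2213, 0.0000, -0.1773), radius l
S2 = (0.2661·cos120.0°, 0.2661·sin120.0°, -0.1631) = (-0.1330, 0.2304, -0.1631)
S3 = (0.2800·cos240.0°, 0.2800·sin240.0°, -0.1559) = (-0.1400, -0.2425, -0.1559)
eliminate P² terms by subtracting sphere 1 from 2 and 3
[-0.7086 0.4608 0.0283]·P = 0.0170;  [-0.7225 -0.4850 0.0428]·P = 0.0223
Cramer: x(z) = -0.0274+0.0494z;  y(z) = -0.0052+0.0146z
quadratic in z: (1.0027)z²+(0.3298)z+(-0.0091)=0, √Δ=0.3812 → z ∈ {-0.3546, 0.0256}; z = -0.3546 (taking z<0)
x = -0.0449, y = -0.0104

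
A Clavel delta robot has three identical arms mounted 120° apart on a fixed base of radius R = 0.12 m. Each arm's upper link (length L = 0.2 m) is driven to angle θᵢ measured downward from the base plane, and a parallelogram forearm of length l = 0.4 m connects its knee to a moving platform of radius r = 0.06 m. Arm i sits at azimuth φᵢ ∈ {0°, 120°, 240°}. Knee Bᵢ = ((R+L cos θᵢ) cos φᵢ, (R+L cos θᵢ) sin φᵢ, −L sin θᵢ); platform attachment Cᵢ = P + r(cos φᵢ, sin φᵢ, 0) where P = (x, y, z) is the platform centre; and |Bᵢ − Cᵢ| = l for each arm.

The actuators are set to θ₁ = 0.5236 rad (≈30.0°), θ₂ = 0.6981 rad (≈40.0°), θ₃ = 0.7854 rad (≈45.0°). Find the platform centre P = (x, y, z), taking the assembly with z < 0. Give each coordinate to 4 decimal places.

φ1=0.0°: virtual centre (0.2332, 0.0000, -0.1000), radius l
φ2=120.0°: virtual centre (-0.1066, 0.1846, -0.1286), radius l
arm 3 at φ=240.0°: e+L cos θ3 = 0.2014;  S3 = (-0.1007, -0.1744, -0.1414)
|S₂|²−|S₁|² = -0.0024;  |S₃|²−|S₁|² = -0.0038
plane₁₂: -0.6796x+0.3693y+-0.0571z = -0.0024
Cramer: x(z) = 0.0046-0.1044z;  y(z) = 0.0020-0.0376z
into |P−S₁|² = l²: 1.0123z² + 0.2476z + -0.0978 = 0;  Δ = 0.4571;  z = -0.4562 or 0.2117 → z<0 root = -0.4562
x = 0.0523, y = 0.0192

(0.0523, 0.0192, -0.4562)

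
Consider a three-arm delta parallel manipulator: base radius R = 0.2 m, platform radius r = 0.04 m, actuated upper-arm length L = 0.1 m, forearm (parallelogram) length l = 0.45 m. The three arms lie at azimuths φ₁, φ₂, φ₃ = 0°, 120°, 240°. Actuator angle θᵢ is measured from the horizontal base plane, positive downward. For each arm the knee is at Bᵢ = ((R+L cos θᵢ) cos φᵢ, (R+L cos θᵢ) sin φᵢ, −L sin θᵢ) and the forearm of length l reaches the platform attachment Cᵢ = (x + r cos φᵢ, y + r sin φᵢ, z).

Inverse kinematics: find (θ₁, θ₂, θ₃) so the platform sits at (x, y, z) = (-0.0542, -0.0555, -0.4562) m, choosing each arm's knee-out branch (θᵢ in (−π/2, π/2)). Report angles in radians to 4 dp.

θ₁ = 1.1344, θ₂ = 0.9595, θ₃ = 0.4363

rotate P by −φ1: (-0.0542, -0.0555, -0.4562)
  A cos θ + B sin θ = C:  0.2142·cos θ + -0.4562·sin θ = -0.3229
  γ=atan2(-0.4562,0.2142)=-1.1318;  ψ=arccos(-0.6407)=2.2662;  θ1=γ+ψ≈1.1344
arm 2 (φ=120.0°): x'=-0.0210, y'=0.0747
  e−x'=0.1810;  (l²−L²−(e−x')²−y'²−z²)/2L = -0.2697
  θ2 = atan2(B,A) + arccos(C/0.4908) = 0.9595
φ3=240.0° → target in arm frame (0.0752, -0.0192)
  A=0.0848, B=-0.4562, C=(l²−L²−A²−y'²−z²)/(2L)=-0.1159
  θ3 = atan2(B,A) + arccos(C/0.4640) = 0.4363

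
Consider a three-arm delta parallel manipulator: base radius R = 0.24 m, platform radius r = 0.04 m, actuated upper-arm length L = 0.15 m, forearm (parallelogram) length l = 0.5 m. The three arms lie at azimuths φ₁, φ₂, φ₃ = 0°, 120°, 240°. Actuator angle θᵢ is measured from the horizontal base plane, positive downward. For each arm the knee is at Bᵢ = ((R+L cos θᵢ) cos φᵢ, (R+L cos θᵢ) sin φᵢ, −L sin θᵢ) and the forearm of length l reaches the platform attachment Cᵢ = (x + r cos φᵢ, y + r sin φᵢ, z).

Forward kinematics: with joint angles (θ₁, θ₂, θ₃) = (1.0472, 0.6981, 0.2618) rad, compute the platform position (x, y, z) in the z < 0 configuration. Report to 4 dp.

φ1=0.0°: virtual centre (0.2750, 0.0000, -0.1299), radius l
arm 2 at φ=120.0°: e+L cos θ2 = 0.3149;  centre 2 = (-0.1575, 0.2727, -0.0964)
centre 3 = (0.3449·cos240.0°, 0.3449·sin240.0°, -0.0388) = (-0.1724, -0.2987, -0.0388)
subtract pairs → two planes through P
plane₁₂: -0.8649x+0.5454y+0.0670z = 0.0160
Cramer: x(z) = -0.0247+0.1387z;  y(z) = -0.0098+0.0972z
quadratic in z: (1.0287)z²+(0.1748)z+(-0.1432)=0, √Δ=0.7873 → z ∈ {-0.4676, 0.2977}; z = -0.4676 (taking z<0)
x = -0.0895, y = -0.0553

(-0.0895, -0.0553, -0.4676)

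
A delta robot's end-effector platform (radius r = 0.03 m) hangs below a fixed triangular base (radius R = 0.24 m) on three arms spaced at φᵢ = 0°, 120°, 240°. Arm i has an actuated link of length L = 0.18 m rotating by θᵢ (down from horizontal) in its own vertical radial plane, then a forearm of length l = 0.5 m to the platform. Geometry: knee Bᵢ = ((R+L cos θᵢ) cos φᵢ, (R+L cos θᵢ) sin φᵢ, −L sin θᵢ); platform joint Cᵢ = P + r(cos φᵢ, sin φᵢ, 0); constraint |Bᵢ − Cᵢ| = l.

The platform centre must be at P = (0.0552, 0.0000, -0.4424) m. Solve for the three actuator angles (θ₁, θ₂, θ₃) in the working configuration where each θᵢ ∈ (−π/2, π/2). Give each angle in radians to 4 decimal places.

θ₁ = 0.3489, θ₂ = 0.6982, θ₃ = 0.6982

φ1=0.0° → target in arm frame (0.0552, 0.0000)
  A cos θ + B sin θ = C:  0.1548·cos θ + -0.4424·sin θ = -0.0058
  γ=atan2(-0.4424,0.1548)=-1.2342;  ψ=arccos(-0.0123)=1.5831;  θ1=γ+ψ≈0.3489
arm 2 (φ=120.0°): x'=-0.0276, y'=-0.0478
  A=0.2376, B=-0.4424, C=(l²−L²−A²−y'²−z²)/(2L)=-0.1024
  √(A²+B²)=0.5022;  θ2 = -1.0779+1.7761 ≈ 0.6982
arm 3 (φ=240.0°): x'=-0.0276, y'=0.0478
  A=0.2376, B=-0.4424, C=(l²−L²−A²−y'²−z²)/(2L)=-0.1024
  θ3 = atan2(B,A) + arccos(C/0.5022) = 0.6982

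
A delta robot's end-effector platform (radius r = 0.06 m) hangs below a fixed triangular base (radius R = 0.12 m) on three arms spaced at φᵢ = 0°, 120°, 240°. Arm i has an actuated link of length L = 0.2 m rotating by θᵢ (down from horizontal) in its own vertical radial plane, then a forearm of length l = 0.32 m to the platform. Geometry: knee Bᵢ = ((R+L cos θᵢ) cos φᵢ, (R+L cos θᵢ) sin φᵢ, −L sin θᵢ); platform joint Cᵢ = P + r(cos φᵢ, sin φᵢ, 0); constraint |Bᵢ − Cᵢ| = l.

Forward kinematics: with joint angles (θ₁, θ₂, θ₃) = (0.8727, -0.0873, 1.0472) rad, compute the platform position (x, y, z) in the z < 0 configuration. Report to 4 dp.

(-0.0546, 0.1595, -0.2868)

centre 1 = (0.1886·cos0.0°, 0.1886·sin0.0°, -0.1532) = (0.1886, 0.0000, -0.1532)
centre 2 = (0.2592·cos120.0°, 0.2592·sin120.0°, 0.0174) = (-0.1296, 0.2245, 0.0174)
φ3=240.0°: virtual centre (-0.0800, -0.1386, -0.1732), radius l
subtract pairs → two planes through P
[-0.6363 0.4490 0.3413]·P = 0.0085;  [-0.5371 -0.2771 -0.0400]·P = -0.0034
det = 0.4175;  x = -0.0019+0.1835z,  y = 0.0161+-0.5000z
into |P−centre ₁|² = l²: 1.2837z² + 0.2204z + -0.0424 = 0;  Δ = 0.2662;  z = -0.2868 or 0.1151 → z<0 root = -0.2868
x = -0.0546, y = 0.1595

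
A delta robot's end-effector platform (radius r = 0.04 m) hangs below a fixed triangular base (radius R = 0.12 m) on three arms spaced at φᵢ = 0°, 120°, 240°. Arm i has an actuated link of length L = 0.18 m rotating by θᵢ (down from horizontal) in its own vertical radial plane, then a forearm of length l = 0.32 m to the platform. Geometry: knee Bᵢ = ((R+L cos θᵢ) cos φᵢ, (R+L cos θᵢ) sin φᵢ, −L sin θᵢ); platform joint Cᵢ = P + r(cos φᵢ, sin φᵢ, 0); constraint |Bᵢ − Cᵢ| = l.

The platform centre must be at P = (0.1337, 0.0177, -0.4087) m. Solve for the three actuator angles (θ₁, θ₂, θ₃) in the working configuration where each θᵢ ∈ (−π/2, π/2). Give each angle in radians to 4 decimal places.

φ1=0.0° → target in arm frame (0.1337, 0.0177)
  A cos θ + B sin θ = C:  -0.0537·cos θ + -0.4087·sin θ = -0.2784
  γ=atan2(-0.4087,-0.0537)=-1.7014;  ψ=arccos(-0.6754)=2.3124;  θ1=γ+ψ≈0.6109
arm 2 (φ=120.0°): x'=-0.0515, y'=-0.1246
  A=0.1315, B=-0.4087, C=(l²−L²−A²−y'²−z²)/(2L)=-0.3607
  γ=atan2(-0.4087,0.1315)=-1.2595;  ψ=arccos(-0.8402)=2.5685;  θ2=γ+ψ≈1.3090
rotate P by −φ3: (-0.0822, 0.1069, -0.4087)
  A cos θ + B sin θ = C:  0.1622·cos θ + -0.4087·sin θ = -0.3744
  θ3 = atan2(B,A) + arccos(C/0.4397) = 1.3964

θ₁ = 0.6109, θ₂ = 1.3090, θ₃ = 1.3964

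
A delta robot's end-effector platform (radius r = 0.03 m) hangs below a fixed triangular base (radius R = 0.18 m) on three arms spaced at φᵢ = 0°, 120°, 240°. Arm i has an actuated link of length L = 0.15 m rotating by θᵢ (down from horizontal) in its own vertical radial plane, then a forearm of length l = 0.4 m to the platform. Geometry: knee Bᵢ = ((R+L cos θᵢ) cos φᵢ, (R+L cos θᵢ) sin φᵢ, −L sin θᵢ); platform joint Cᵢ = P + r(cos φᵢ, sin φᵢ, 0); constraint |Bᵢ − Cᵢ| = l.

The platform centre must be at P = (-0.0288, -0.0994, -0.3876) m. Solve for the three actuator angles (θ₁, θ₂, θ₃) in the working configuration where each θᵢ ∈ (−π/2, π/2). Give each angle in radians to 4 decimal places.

θ₁ = 0.8726, θ₂ = 1.0472, θ₃ = 0.2622

arm 1 (φ=0.0°): x'=-0.0288, y'=-0.0994
  A=0.1788, B=-0.3876, C=(l²−L²−A²−y'²−z²)/(2L)=-0.1819
  γ=atan2(-0.3876,0.1788)=-1.1386;  ψ=arccos(-0.4262)=2.0111;  θ1=γ+ψ≈0.8726
φ2=120.0° → target in arm frame (-0.0717, 0.0746)
  e−x'=0.2217;  (l²−L²−(e−x')²−y'²−z²)/2L = -0.2248
  γ=atan2(-0.3876,0.2217)=-1.0513;  ψ=arccos(-0.5035)=2.0985;  θ2=γ+ψ≈1.0472
arm 3 (φ=240.0°): x'=0.1005, y'=0.0248
  A=0.0495, B=-0.3876, C=(l²−L²−A²−y'²−z²)/(2L)=-0.0527
  √(A²+B²)=0.3908;  θ3 = -1.4437+1.7060 ≈ 0.2622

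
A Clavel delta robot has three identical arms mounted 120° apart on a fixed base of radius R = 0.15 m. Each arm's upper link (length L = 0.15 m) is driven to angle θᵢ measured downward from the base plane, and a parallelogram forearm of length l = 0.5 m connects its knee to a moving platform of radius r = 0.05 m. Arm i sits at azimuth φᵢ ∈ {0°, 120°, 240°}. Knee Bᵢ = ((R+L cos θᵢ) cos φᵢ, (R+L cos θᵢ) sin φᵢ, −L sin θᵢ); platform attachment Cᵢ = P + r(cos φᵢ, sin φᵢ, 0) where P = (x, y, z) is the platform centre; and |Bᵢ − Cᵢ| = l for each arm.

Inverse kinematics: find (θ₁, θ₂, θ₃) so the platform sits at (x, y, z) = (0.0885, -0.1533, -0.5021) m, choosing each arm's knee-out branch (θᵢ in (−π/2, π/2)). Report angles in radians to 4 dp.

φ1=0.0° → target in arm frame (0.0885, -0.1533)
  e−x'=0.0115;  (l²−L²−(e−x')²−y'²−z²)/2L = -0.1608
  γ=atan2(-0.5021,0.0115)=-1.5479;  ψ=arccos(-0.3202)=1.8967;  θ1=γ+ψ≈0.3488
arm 2 (φ=120.0°): x'=-0.1770, y'=0.0000
  A cos θ + B sin θ = C:  0.2770·cos θ + -0.5021·sin θ = -0.3378
  γ=atan2(-0.5021,0.2770)=-1.0666;  ψ=arccos(-0.5891)=2.2007;  θ2=γ+ψ≈1.1341
rotate P by −φ3: (0.0885, 0.1533, -0.5021)
  A cos θ + B sin θ = C:  0.0115·cos θ + -0.5021·sin θ = -0.1608
  γ=atan2(-0.5021,0.0115)=-1.5479;  ψ=arccos(-0.3201)=1.8967;  θ3=γ+ψ≈0.3488

θ₁ = 0.3488, θ₂ = 1.1341, θ₃ = 0.3488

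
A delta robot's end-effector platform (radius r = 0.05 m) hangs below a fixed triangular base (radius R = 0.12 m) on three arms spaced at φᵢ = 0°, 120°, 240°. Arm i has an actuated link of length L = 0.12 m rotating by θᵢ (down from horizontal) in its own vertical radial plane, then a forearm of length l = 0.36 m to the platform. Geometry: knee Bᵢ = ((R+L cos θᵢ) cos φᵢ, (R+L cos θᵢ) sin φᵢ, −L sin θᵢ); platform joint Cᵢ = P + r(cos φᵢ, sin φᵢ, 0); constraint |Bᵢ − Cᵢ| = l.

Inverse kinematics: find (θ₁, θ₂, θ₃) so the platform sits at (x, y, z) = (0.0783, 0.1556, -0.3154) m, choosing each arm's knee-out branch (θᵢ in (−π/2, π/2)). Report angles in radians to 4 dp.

arm 1 (φ=0.0°): x'=0.0783, y'=0.1556
  A=-0.0083, B=-0.3154, C=(l²−L²−A²−y'²−z²)/(2L)=-0.0357
  γ=atan2(-0.3154,-0.0083)=-1.5971;  ψ=arccos(-0.1130)=1.6840;  θ1=γ+ψ≈0.0869
rotate P by −φ2: (0.0956, -0.1456, -0.3154)
  A=-0.0256, B=-0.3154, C=(l²−L²−A²−y'²−z²)/(2L)=-0.0256
  √(A²+B²)=0.3164;  θ2 = -1.6518+1.6517 ≈ -0.0001
rotate P by −φ3: (-0.1739, -0.0100, -0.3154)
  A cos θ + B sin θ = C:  0.2439·cos θ + -0.3154·sin θ = -0.1828
  γ=atan2(-0.3154,0.2439)=-0.9125;  ψ=arccos(-0.4584)=2.0470;  θ3=γ+ψ≈1.1345

θ₁ = 0.0869, θ₂ = -0.0001, θ₃ = 1.1345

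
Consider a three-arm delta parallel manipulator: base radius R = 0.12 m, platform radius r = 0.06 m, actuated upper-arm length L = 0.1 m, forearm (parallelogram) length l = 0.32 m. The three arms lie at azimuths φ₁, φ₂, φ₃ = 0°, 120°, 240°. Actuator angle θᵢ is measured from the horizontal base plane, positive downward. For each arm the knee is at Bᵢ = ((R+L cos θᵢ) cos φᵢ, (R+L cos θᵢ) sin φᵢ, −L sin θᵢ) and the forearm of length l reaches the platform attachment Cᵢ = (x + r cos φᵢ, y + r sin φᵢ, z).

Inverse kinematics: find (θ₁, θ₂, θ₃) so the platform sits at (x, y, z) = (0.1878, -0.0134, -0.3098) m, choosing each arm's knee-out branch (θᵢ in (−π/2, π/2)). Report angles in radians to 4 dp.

θ₁ = -0.0869, θ₂ = 1.3966, θ₃ = 1.3094

rotate P by −φ1: (0.1878, -0.0134, -0.3098)
  e−x'=-0.1278;  (l²−L²−(e−x')²−y'²−z²)/2L = -0.1004
  √(A²+B²)=0.3351;  θ1 = -1.9621+1.8752 ≈ -0.0869
φ2=120.0° → target in arm frame (-0.1055, -0.1559)
  A=0.1655, B=-0.3098, C=(l²−L²−A²−y'²−z²)/(2L)=-0.2764
  γ=atan2(-0.3098,0.1655)=-1.0801;  ψ=arccos(-0.7870)=2.4767;  θ2=γ+ψ≈1.3966
rotate P by −φ3: (-0.0823, 0.1693, -0.3098)
  A cos θ + B sin θ = C:  0.1423·cos θ + -0.3098·sin θ = -0.2625
  θ3 = atan2(B,A) + arccos(C/0.3409) = 1.3094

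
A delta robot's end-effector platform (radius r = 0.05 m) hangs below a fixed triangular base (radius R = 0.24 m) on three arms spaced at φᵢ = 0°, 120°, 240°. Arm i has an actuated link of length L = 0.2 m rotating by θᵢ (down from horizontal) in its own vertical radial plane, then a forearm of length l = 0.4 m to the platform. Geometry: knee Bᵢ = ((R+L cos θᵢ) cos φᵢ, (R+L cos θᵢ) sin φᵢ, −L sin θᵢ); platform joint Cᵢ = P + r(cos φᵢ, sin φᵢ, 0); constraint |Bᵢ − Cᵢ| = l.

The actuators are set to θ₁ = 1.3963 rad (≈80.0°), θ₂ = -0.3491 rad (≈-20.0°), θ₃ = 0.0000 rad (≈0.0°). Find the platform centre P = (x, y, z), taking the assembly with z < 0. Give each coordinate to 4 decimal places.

(-0.1747, 0.0170, -0.1836)

S1 = (0.2247·cos0.0°, 0.2247·sin0.0°, -0.1970) = (0.2247, 0.0000, -0.1970)
φ2=120.0°: virtual centre (-0.1890, 0.3273, 0.0684), radius l
φ3=240.0°: virtual centre (-0.1950, -0.3377, 0.0000), radius l
|S₂|²−|S₁|² = 0.0582;  |S₃|²−|S₁|² = 0.0628
linear system: -0.8274x+0.6546y = 0.0582−0.5307z; -0.8394x+-0.6755y = 0.0628−0.3939z
Cramer: x(z) = -0.0726+0.5561z;  y(z) = -0.0028-0.1079z
sphere 1 gives Az²+Bz+C=0 with A=1.3209, B=0.0639, C=-0.0328;  B²−4AC=0.1774;  roots -0.1836, 0.1353;  negative root z = -0.1836
x = -0.1747, y = 0.0170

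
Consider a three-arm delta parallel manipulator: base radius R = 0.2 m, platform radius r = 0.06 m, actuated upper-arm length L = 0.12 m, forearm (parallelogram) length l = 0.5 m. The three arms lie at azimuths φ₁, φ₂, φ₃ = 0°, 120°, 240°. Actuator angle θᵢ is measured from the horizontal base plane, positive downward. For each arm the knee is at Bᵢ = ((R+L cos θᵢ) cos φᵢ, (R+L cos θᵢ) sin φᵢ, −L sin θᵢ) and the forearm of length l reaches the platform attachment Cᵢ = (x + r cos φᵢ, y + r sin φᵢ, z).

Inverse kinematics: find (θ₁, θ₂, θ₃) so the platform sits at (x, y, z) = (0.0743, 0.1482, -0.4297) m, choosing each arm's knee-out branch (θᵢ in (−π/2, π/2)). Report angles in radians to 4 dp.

θ₁ = -0.0871, θ₂ = -0.1742, θ₃ = 0.9603

arm 1 (φ=0.0°): x'=0.0743, y'=0.1482
  e−x'=0.0657;  (l²−L²−(e−x')²−y'²−z²)/2L = 0.1028
  θ1 = atan2(B,A) + arccos(C/0.4347) = -0.0871
arm 2 (φ=120.0°): x'=0.0912, y'=-0.1384
  A cos θ + B sin θ = C:  0.0488·cos θ + -0.4297·sin θ = 0.1225
  θ2 = atan2(B,A) + arccos(C/0.4325) = -0.1742
φ3=240.0° → target in arm frame (-0.1655, -0.0098)
  A cos θ + B sin θ = C:  0.3055·cos θ + -0.4297·sin θ = -0.1769
  θ3 = atan2(B,A) + arccos(C/0.5272) = 0.9603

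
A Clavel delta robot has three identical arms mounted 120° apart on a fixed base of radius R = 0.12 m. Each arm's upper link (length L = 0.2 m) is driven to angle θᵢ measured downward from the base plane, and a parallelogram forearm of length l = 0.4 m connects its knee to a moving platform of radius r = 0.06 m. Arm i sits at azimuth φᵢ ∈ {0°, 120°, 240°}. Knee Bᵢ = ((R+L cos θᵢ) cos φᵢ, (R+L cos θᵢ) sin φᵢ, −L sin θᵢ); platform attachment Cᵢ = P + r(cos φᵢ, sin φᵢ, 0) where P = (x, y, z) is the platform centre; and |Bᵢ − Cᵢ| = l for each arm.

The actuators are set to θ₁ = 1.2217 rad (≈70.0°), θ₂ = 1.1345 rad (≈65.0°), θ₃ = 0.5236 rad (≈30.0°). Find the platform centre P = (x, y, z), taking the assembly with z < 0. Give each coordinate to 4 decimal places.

(-0.0992, -0.1251, -0.4922)

O1 = (0.1284·cos0.0°, 0.1284·sin0.0°, -0.1879) = (0.1284, 0.0000, -0.1879)
arm 2 at φ=120.0°: e+L cos θ2 = 0.1445;  O2 = (-0.0723, 0.1252, -0.1813)
φ3=240.0°: virtual centre (-0.1166, -0.2020, -0.1000), radius l
|O₂|²−|O₁|² = 0.0019;  |O₃|²−|O₁|² = 0.0126
[-0.4013 0.2503 0.0133]·P = 0.0019;  [-0.4900 -0.4039 0.1759]·P = 0.0126
det = 0.2848;  x = -0.0138+0.1735z,  y = -0.0144+0.2249z
sphere 1 gives Az²+Bz+C=0 with A=1.0807, B=0.3200, C=-0.1043;  B²−4AC=0.5531;  roots -0.4922, 0.1960;  negative root z = -0.4922
x = -0.0992, y = -0.1251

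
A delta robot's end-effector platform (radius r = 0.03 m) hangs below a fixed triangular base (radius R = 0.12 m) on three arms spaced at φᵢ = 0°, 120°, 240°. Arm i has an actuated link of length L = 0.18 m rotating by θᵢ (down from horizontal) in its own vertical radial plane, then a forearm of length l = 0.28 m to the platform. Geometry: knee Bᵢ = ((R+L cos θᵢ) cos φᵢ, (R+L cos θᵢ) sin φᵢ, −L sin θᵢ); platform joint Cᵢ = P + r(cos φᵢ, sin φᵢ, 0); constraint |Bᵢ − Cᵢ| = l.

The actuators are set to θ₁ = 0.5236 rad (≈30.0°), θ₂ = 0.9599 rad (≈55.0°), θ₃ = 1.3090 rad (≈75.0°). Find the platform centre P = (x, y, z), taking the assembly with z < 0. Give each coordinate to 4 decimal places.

(0.0951, 0.0568, -0.3190)

arm 1 at φ=0.0°: ρ1 = 0.2459;  S1 = (0.2459, 0.0000, -0.0900)
arm 2 at φ=120.0°: ρ2 = 0.1932;  S2 = (-0.0966, 0.1674, -0.1474)
S3 = (0.1366·cos240.0°, 0.1366·sin240.0°, -0.1739) = (-0.0683, -0.1183, -0.1739)
eliminate P² terms by subtracting sphere 1 from 2 and 3
plane₁₂: -0.6850x+0.3347y+-0.1149z = -0.0095
det = 0.3724;  x = 0.0237+-0.2238z,  y = 0.0202+-0.1147z
quadratic in z: (1.0632)z²+(0.2748)z+(-0.0205)=0, √Δ=0.4035 → z ∈ {-0.3190, 0.0605}; z = -0.3190 (taking z<0)
x = 0.0951, y = 0.0568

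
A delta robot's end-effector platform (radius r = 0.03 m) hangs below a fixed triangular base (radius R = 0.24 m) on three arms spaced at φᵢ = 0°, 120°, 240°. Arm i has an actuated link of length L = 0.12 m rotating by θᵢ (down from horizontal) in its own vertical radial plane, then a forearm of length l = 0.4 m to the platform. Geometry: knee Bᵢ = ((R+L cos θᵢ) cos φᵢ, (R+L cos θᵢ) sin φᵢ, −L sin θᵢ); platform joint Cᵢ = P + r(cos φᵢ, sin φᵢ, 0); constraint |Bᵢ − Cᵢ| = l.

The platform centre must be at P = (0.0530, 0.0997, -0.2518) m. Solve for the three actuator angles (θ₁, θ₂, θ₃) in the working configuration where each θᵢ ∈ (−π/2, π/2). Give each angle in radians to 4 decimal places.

θ₁ = -0.1747, θ₂ = -0.2624, θ₃ = 1.1347

φ1=0.0° → target in arm frame (0.0530, 0.0997)
  e−x'=0.1570;  (l²−L²−(e−x')²−y'²−z²)/2L = 0.1984
  θ1 = atan2(B,A) + arccos(C/0.2967) = -0.1747
φ2=120.0° → target in arm frame (0.0598, -0.0957)
  e−x'=0.1502;  (l²−L²−(e−x')²−y'²−z²)/2L = 0.2103
  γ=atan2(-0.2518,0.1502)=-1.0331;  ψ=arccos(0.7175)=0.7706;  θ2=γ+ψ≈-0.2624
φ3=240.0° → target in arm frame (-0.1128, -0.0040)
  e−x'=0.3228;  (l²−L²−(e−x')²−y'²−z²)/2L = -0.0919
  γ=atan2(-0.2518,0.3228)=-0.6624;  ψ=arccos(-0.2244)=1.7971;  θ3=γ+ψ≈1.1347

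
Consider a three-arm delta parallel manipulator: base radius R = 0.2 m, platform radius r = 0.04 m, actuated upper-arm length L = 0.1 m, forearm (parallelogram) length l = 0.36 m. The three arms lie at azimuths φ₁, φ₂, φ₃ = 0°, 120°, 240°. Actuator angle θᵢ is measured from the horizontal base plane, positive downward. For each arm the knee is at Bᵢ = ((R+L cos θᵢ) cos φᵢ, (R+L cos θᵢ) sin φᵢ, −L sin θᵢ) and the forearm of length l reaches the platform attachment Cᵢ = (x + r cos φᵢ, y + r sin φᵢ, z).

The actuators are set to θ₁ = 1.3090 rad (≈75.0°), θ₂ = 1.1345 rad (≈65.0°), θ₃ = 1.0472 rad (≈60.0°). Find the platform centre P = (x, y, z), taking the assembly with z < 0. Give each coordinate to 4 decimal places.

arm 1 at φ=0.0°: e+L cos θ1 = 0.1859;  O1 = (0.1859, 0.0000, -0.0966)
φ2=120.0°: virtual centre (-0.1011, 0.1752, -0.0906), radius l
O3 = (0.2100·cos240.0°, 0.2100·sin240.0°, -0.0866) = (-0.1050, -0.1819, -0.0866)
subtract pairs → two planes through P
[-0.5740 0.3503 0.0119]·P = 0.0052;  [-0.5818 -0.3637 0.0200]·P = 0.0077
det = 0.4126;  x = -0.0112+0.0275z,  y = -0.0033+0.0110z
quadratic in z: (1.0009)z²+(0.1823)z+(-0.0814)=0, √Δ=0.5994 → z ∈ {-0.3905, 0.2084}; z = -0.3905 (taking z<0)
x = -0.0219, y = -0.0076

(-0.0219, -0.0076, -0.3905)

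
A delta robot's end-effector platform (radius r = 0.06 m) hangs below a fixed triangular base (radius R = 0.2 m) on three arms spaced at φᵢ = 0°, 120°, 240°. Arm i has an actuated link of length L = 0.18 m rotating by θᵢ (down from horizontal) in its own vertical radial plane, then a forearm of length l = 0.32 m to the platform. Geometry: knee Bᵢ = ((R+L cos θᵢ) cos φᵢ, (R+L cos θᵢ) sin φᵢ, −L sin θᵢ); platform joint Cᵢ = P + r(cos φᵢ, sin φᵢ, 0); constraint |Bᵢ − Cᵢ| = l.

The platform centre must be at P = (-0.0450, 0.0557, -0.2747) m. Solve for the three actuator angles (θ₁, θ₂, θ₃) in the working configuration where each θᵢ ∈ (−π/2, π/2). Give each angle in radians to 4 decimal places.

arm 1 (φ=0.0°): x'=-0.0450, y'=0.0557
  A=0.1850, B=-0.2747, C=(l²−L²−A²−y'²−z²)/(2L)=-0.1189
  θ1 = atan2(B,A) + arccos(C/0.3312) = 0.9598
arm 2 (φ=120.0°): x'=0.0707, y'=0.0111
  A=0.0693, B=-0.2747, C=(l²−L²−A²−y'²−z²)/(2L)=-0.0288
  γ=atan2(-0.2747,0.0693)=-1.3238;  ψ=arccos(-0.1018)=1.6728;  θ2=γ+ψ≈0.3490
φ3=240.0° → target in arm frame (-0.0257, -0.0668)
  A cos θ + B sin θ = C:  0.1657·cos θ + -0.2747·sin θ = -0.1039
  γ=atan2(-0.2747,0.1657)=-1.0279;  ψ=arccos(-0.3238)=1.9005;  θ3=γ+ψ≈0.8726

θ₁ = 0.9598, θ₂ = 0.3490, θ₃ = 0.8726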